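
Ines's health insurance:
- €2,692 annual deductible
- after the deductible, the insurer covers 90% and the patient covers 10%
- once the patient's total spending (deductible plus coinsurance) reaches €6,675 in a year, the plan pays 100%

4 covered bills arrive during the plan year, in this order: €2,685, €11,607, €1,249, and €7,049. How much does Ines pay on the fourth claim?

€704.90

#1 (€2,685): all of it applies to the deductible. Patient owes €2,685 (running OOP €2,685).
#2 (€11,607): €7 finishes the deductible; €11,600 goes to coinsurance; coinsurance €11,600 × 10% = €1,160. Cost to patient: €1,167. OOP to date €3,852.
#3 (€1,249): deductible already satisfied, so patient's share is 10% × €1,249 = €124.90. Patient owes €124.90 (running OOP €3,976.90).
#4 (€7,049): deductible already satisfied, so patient's share is 10% × €7,049 = €704.90. Patient owes €704.90 (running OOP €4,681.80).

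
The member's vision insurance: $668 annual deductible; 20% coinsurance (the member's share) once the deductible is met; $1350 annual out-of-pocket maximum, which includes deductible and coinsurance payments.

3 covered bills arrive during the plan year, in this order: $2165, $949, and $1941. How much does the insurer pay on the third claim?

Bill 1, $2165: deductible takes $668, $1497 remains; coinsurance $1497 × 20% = $299.40. Member owes $967.40 (running OOP $967.40). Insurer: $2165 − $967.40 = $1197.60.
Bill 2, $949: deductible met; 20% of $949 = $189.80. Cost to member: $189.80. OOP to date $1157.20. Insurer: $949 − $189.80 = $759.20.
Bill 3, $1941: deductible met; 20% of $1941 = $388.20. OOP would hit $1545.40 > $1350, so the cap limits the member to $1350 − $1157.20 = $192.80. Insurer: $1941 − $192.80 = $1748.20.

$1748.20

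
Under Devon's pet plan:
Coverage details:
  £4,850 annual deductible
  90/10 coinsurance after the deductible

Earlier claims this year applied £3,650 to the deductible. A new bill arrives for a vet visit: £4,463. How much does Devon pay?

£1,526.30

Deductible still to meet: £4,850 − £3,650 = £1,200.
That leaves £4,463 − £1,200 = £3,263 for coinsurance.
Coinsurance: £3,263 × 10% = £326.30.
That puts the owner's cost at £1,200 + £326.30 = £1,526.30.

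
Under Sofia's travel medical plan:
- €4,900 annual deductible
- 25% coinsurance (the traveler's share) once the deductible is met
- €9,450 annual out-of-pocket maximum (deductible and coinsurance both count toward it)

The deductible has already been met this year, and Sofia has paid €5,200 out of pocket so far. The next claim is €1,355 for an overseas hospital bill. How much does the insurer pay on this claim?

€1,016.25

With the deductible met, the entire €1,355 is subject to coinsurance.
25% of €1,355 = €338.75 falls to the traveler.
Cumulative spending €5,200 + €338.75 = €5,538.75 stays under the €9,450 maximum.
Insurer pays the balance: €1,355 − €338.75 = €1,016.25.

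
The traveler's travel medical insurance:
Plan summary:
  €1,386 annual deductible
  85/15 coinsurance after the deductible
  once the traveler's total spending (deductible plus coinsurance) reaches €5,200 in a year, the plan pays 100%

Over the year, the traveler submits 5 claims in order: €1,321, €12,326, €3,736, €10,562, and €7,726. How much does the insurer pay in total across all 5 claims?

€30,471

Bill 1, €1,321: all of it applies to the deductible. Traveler pays €1,321; OOP now €1,321. Insurer: €1,321 − €1,321 = €0.
Bill 2, €12,326: €65 to deductible, leaving €12,261; 15% of €12,261 = €1,839.15. Cost to traveler: €1,904.15. OOP to date €3,225.15. Plan pays €12,326 − €1,904.15 = €10,421.85.
Bill 3, €3,736: deductible met; 15% of €3,736 = €560.40. Cost to traveler: €560.40. OOP to date €3,785.55. Plan pays €3,736 − €560.40 = €3,175.60.
Bill 4, €10,562: deductible already satisfied, so traveler's share is 15% × €10,562 = €1,584.30. OOP would hit €5,369.85 > €5,200, so the cap limits the traveler to €5,200 − €3,785.55 = €1,414.45. Insurer: €10,562 − €1,414.45 = €9,147.55.
Bill 5, €7,726: deductible already satisfied, so traveler's share is 15% × €7,726 = €1,158.90. OOP would hit €6,358.90 > €5,200, so the cap limits the traveler to €5,200 − €5,200 = €0. Plan pays €7,726 − €0 = €7,726.
Insurer total = bills − traveler's total = €35,671 − €5,200 = €30,471.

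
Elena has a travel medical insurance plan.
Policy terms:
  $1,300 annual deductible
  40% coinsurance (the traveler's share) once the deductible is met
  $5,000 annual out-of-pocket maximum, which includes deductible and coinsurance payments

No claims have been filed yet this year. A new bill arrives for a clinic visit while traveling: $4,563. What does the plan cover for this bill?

$1,957.80

Deductible not yet touched, so the first $1,300 of the bill goes to the deductible.
That leaves $4,563 − $1,300 = $3,263 for coinsurance.
40% of $3,263 = $1,305.20 falls to the traveler.
That puts the traveler's cost at $1,300 + $1,305.20 = $2,605.20 before any cap.
Cumulative spending $0 + $2,605.20 = $2,605.20 stays under the $5,000 maximum.
The plan picks up $4,563 − $2,605.20 = $1,957.80.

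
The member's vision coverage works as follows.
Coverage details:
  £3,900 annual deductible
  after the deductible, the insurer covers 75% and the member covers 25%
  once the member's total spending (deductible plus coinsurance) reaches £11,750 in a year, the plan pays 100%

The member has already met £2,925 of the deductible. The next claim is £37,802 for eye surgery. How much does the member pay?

£8,825

Deductible still to meet: £3,900 − £2,925 = £975.
After the £975 deductible portion, £37,802 − £975 = £36,827 is subject to coinsurance.
Member's 25% share of £36,827 is £9,206.75.
So the member owes £975 + £9,206.75 = £10,181.75 before any cap.
Adding £10,181.75 to the £2,925 already spent would give £13,106.75, which exceeds the £11,750 cap; the member pays just £11,750 − £2,925 = £8,825.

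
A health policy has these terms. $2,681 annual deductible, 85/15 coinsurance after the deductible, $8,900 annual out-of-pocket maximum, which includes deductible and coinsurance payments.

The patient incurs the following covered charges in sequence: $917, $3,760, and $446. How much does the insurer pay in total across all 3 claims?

Claim 1 — $917: fully absorbed by the deductible. Patient owes $917 (running OOP $917). Plan pays $917 − $917 = $0.
Claim 2 — $3,760: $1,764 finishes the deductible; $1,996 goes to coinsurance; coinsurance $1,996 × 15% = $299.40. Patient owes $2,063.40 (running OOP $2,980.40). Plan pays $3,760 − $2,063.40 = $1,696.60.
Claim 3 — $446: deductible met; 15% of $446 = $66.90. Patient owes $66.90 (running OOP $3,047.30). Plan pays $446 − $66.90 = $379.10.
Insurer total = bills − patient's total = $5,123 − $3,047.30 = $2,075.70.

$2,075.70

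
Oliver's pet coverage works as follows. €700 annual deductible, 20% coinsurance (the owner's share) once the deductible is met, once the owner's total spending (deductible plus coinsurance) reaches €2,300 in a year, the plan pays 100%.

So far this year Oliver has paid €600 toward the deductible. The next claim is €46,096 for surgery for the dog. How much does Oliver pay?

Remaining deductible: €700 − €600 = €100.
That leaves €46,096 − €100 = €45,996 for coinsurance.
Coinsurance: €45,996 × 20% = €9,199.20.
So the owner owes €100 + €9,199.20 = €9,299.20 before any cap.
Year-to-date out-of-pocket would reach €600 + €9,299.20 = €9,899.20, above the €2,300 maximum, so the owner pays only €2,300 − €600 = €1,700.

€1,700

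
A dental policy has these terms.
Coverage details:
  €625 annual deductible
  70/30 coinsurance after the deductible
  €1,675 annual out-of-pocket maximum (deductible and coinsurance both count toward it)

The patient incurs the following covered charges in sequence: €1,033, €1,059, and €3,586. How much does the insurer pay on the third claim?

Claim 1 — €1,033: deductible takes €625, €408 remains; coinsurance €408 × 30% = €122.40. Patient owes €747.40 (running OOP €747.40). Plan pays €1,033 − €747.40 = €285.60.
Claim 2 — €1,059: deductible already satisfied, so patient's share is 30% × €1,059 = €317.70. Patient owes €317.70 (running OOP €1,065.10). Plan pays €1,059 − €317.70 = €741.30.
Claim 3 — €3,586: 30% coinsurance on €3,586 = €1,075.80. Adding that to €1,065.10 gives €2,140.90, past the €1,675 cap; patient pays only €1,675 − €1,065.10 = €609.90. Plan pays €3,586 − €609.90 = €2,976.10.

€2,976.10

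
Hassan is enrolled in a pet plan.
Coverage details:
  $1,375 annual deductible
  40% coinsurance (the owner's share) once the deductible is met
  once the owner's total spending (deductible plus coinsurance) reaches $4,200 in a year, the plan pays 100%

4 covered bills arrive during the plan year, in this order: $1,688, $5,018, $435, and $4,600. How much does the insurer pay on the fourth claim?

$4,081.40

#1 ($1,688): $1,375 finishes the deductible; $313 goes to coinsurance; owner's 40% is $125.20. Owner owes $1,500.20 (running OOP $1,500.20). Plan pays $1,688 − $1,500.20 = $187.80.
#2 ($5,018): deductible met; 40% of $5,018 = $2,007.20. Cost to owner: $2,007.20. OOP to date $3,507.40. Insurer: $5,018 − $2,007.20 = $3,010.80.
#3 ($435): 40% coinsurance on $435 = $174. Owner pays $174; OOP now $3,681.40. Insurer: $435 − $174 = $261.
#4 ($4,600): deductible already satisfied, so owner's share is 40% × $4,600 = $1,840. Adding that to $3,681.40 gives $5,521.40, past the $4,200 cap; owner pays only $4,200 − $3,681.40 = $518.60. Insurer: $4,600 − $518.60 = $4,081.40.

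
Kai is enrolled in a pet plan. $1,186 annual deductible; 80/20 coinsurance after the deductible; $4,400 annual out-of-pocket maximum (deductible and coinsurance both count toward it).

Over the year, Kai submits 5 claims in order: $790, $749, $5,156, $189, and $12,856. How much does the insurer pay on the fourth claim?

$151.20

Claim 1 — $790: all of it applies to the deductible. Cost to owner: $790. OOP to date $790. Insurer: $790 − $790 = $0.
Claim 2 — $749: $396 to deductible, leaving $353; 20% of $353 = $70.60. Owner owes $466.60 (running OOP $1,256.60). Plan pays $749 − $466.60 = $282.40.
Claim 3 — $5,156: 20% coinsurance on $5,156 = $1,031.20. Owner pays $1,031.20; OOP now $2,287.80. Insurer: $5,156 − $1,031.20 = $4,124.80.
Claim 4 — $189: deductible met; 20% of $189 = $37.80. Owner owes $37.80 (running OOP $2,325.60). Insurer: $189 − $37.80 = $151.20.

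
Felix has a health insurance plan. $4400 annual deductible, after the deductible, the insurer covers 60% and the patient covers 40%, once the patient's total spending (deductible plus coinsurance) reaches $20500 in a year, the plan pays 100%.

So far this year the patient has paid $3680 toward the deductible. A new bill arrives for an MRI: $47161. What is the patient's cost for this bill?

$16820

Deductible still to meet: $4400 − $3680 = $720.
The remaining $46441 (= $47161 − $720) moves to coinsurance.
Coinsurance: $46441 × 40% = $18576.40.
Patient responsibility before any cap: $720 + $18576.40 = $19296.40.
Adding $19296.40 to the $3680 already spent would give $22976.40, which exceeds the $20500 cap; the patient pays just $20500 − $3680 = $16820.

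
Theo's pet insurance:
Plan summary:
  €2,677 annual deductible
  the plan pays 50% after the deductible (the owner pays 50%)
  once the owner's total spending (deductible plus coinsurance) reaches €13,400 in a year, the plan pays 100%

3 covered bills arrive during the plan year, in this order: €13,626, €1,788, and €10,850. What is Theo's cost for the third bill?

Bill 1, €13,626: €2,677 finishes the deductible; €10,949 goes to coinsurance; owner's 50% is €5,474.50. Cost to owner: €8,151.50. OOP to date €8,151.50.
Bill 2, €1,788: deductible already satisfied, so owner's share is 50% × €1,788 = €894. Cost to owner: €894. OOP to date €9,045.50.
Bill 3, €10,850: deductible already satisfied, so owner's share is 50% × €10,850 = €5,425. Adding that to €9,045.50 gives €14,470.50, past the €13,400 cap; owner pays only €13,400 − €9,045.50 = €4,354.50.

€4,354.50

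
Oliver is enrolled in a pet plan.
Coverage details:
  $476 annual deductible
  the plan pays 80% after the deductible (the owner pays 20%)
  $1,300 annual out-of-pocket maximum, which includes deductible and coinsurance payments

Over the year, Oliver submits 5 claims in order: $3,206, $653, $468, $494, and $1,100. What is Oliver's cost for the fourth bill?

Bill 1, $3,206: deductible takes $476, $2,730 remains; owner's 20% is $546. Owner pays $1,022; OOP now $1,022.
Bill 2, $653: deductible already satisfied, so owner's share is 20% × $653 = $130.60. Owner pays $130.60; OOP now $1,152.60.
Bill 3, $468: deductible met; 20% of $468 = $93.60. Owner owes $93.60 (running OOP $1,246.20).
Bill 4, $494: deductible met; 20% of $494 = $98.80. That would push OOP to $1,345, over the $1,300 cap, so owner pays $1,300 − $1,246.20 = $53.80.

$53.80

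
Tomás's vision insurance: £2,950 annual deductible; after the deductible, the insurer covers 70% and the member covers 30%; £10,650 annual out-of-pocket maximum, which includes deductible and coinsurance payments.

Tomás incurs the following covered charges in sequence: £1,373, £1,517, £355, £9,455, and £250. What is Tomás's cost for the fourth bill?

£2,836.50

Bill 1, £1,373: all of it applies to the deductible. Cost to member: £1,373. OOP to date £1,373.
Bill 2, £1,517: all of it applies to the deductible. Cost to member: £1,517. OOP to date £2,890.
Bill 3, £355: deductible takes £60, £295 remains; 30% of £295 = £88.50. Member owes £148.50 (running OOP £3,038.50).
Bill 4, £9,455: deductible already satisfied, so member's share is 30% × £9,455 = £2,836.50. Cost to member: £2,836.50. OOP to date £5,875.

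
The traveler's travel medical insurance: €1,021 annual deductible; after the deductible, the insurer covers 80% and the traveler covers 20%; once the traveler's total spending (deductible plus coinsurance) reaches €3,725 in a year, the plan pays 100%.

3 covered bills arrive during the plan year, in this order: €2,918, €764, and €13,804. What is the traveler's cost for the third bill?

Claim 1 (€2,918): €1,021 to deductible, leaving €1,897; traveler's 20% is €379.40. Traveler pays €1,400.40; OOP now €1,400.40.
Claim 2 (€764): deductible met; 20% of €764 = €152.80. Traveler owes €152.80 (running OOP €1,553.20).
Claim 3 (€13,804): 20% coinsurance on €13,804 = €2,760.80. Adding that to €1,553.20 gives €4,314, past the €3,725 cap; traveler pays only €3,725 − €1,553.20 = €2,171.80.

€2,171.80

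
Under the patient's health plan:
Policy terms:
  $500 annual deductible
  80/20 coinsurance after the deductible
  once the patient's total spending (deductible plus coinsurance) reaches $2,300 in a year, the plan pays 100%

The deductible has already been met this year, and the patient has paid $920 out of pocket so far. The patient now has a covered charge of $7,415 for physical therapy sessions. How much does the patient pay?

The deductible is already satisfied, so the full bill goes to coinsurance.
Coinsurance: $7,415 × 20% = $1,483.
That would bring total out-of-pocket to $2,403, past the $2,300 cap. The patient is capped at $2,300 − $920 = $1,380 on this claim.

$1,380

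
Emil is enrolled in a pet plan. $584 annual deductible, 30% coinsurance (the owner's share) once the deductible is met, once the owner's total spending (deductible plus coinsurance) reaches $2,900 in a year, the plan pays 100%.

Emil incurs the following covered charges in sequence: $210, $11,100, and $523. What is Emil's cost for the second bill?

Bill 1, $210: all of it applies to the deductible. Owner owes $210 (running OOP $210).
Bill 2, $11,100: $374 to deductible, leaving $10,726; owner's 30% is $3,217.80. Claim cost before the cap: $374 + $3,217.80 = $3,591.80. OOP would hit $3,801.80 > $2,900, so the cap limits the owner to $2,900 − $210 = $2,690.

$2,690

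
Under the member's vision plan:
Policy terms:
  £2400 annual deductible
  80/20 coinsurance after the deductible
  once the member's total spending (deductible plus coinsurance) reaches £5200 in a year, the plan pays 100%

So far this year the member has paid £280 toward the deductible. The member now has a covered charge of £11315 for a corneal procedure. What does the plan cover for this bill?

£7356

Remaining deductible: £2400 − £280 = £2120.
The remaining £9195 (= £11315 − £2120) moves to coinsurance.
Member's 20% share of £9195 is £1839.
Member responsibility before any cap: £2120 + £1839 = £3959.
Year-to-date out-of-pocket becomes £280 + £3959 = £4239, still under the £5200 maximum, so no cap applies.
The insurer covers the remainder: £11315 − £3959 = £7356.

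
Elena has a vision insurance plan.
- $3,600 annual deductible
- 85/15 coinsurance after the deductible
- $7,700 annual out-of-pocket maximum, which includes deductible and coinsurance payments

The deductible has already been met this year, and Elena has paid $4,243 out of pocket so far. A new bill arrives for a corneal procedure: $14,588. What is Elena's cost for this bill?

$2,188.20

The deductible is already satisfied, so the full bill goes to coinsurance.
Coinsurance: $14,588 × 15% = $2,188.20.
Cumulative spending $4,243 + $2,188.20 = $6,431.20 stays under the $7,700 maximum.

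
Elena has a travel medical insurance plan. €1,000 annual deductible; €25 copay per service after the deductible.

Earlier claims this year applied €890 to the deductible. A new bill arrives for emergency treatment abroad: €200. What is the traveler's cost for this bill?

Deductible still to meet: €1,000 − €890 = €110.
After the €110 deductible portion, €200 − €110 = €90 is subject to the copay.
Copay on this service: €25.
So the traveler owes €110 + €25 = €135.

€135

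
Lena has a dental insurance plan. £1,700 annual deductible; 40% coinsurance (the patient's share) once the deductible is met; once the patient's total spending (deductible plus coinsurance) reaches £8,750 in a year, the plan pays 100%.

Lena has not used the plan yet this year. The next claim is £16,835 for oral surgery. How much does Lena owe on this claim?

Nothing has been paid toward the £1,700 deductible, so the first £1,700 of this charge is applied there.
The remaining £15,135 (= £16,835 − £1,700) moves to coinsurance.
Coinsurance: £15,135 × 40% = £6,054.
Patient responsibility before any cap: £1,700 + £6,054 = £7,754.
Year-to-date out-of-pocket becomes £0 + £7,754 = £7,754, still under the £8,750 maximum, so no cap applies.

£7,754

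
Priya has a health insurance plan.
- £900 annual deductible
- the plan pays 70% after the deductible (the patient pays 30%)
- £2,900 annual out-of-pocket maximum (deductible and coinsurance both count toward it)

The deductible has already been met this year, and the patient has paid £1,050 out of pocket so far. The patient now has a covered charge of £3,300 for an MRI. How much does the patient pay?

The deductible is already satisfied, so the full bill goes to coinsurance.
30% of £3,300 = £990 falls to the patient.
Total out-of-pocket so far would be £1,050 + £990 = £2,040, below the £2,900 cap — no reduction.

£990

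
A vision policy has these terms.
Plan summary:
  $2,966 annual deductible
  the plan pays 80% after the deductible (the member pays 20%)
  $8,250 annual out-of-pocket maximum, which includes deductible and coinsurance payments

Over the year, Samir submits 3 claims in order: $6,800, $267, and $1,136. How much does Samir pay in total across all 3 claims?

$4,013.40

#1 ($6,800): $2,966 finishes the deductible; $3,834 goes to coinsurance; coinsurance $3,834 × 20% = $766.80. Member owes $3,732.80 (running OOP $3,732.80).
#2 ($267): deductible already satisfied, so member's share is 20% × $267 = $53.40. Member pays $53.40; OOP now $3,786.20.
#3 ($1,136): deductible met; 20% of $1,136 = $227.20. Cost to member: $227.20. OOP to date $4,013.40.
Total paid by the member: $3,732.80 + $53.40 + $227.20 = $4,013.40.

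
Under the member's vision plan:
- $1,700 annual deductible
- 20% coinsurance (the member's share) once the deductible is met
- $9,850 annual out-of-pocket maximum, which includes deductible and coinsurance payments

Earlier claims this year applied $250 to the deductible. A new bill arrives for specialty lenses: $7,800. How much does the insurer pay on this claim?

Remaining deductible: $1,700 − $250 = $1,450.
After the $1,450 deductible portion, $7,800 − $1,450 = $6,350 is subject to coinsurance.
20% of $6,350 = $1,270 falls to the member.
Member responsibility before any cap: $1,450 + $1,270 = $2,720.
Cumulative spending $250 + $2,720 = $2,970 stays under the $9,850 maximum.
The insurer covers the remainder: $7,800 − $2,720 = $5,080.

$5,080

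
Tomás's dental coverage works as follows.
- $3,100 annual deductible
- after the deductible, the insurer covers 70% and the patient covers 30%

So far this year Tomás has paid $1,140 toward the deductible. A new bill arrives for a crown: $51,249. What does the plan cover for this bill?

$1,140 of the $3,100 deductible is already met, leaving $1,960.
That leaves $51,249 − $1,960 = $49,289 for coinsurance.
Coinsurance: $49,289 × 30% = $14,786.70.
Patient responsibility: $1,960 + $14,786.70 = $16,746.70.
Insurer pays the balance: $51,249 − $16,746.70 = $34,502.30.

$34,502.30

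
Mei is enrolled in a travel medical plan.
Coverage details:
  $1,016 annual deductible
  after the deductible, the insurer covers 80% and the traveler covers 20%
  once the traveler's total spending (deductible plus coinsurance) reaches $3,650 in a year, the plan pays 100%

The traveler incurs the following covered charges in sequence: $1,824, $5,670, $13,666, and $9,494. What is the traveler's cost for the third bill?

#1 ($1,824): $1,016 to deductible, leaving $808; traveler's 20% is $161.60. Traveler owes $1,177.60 (running OOP $1,177.60).
#2 ($5,670): 20% coinsurance on $5,670 = $1,134. Traveler pays $1,134; OOP now $2,311.60.
#3 ($13,666): deductible met; 20% of $13,666 = $2,733.20. That would push OOP to $5,044.80, over the $3,650 cap, so traveler pays $3,650 − $2,311.60 = $1,338.40.

$1,338.40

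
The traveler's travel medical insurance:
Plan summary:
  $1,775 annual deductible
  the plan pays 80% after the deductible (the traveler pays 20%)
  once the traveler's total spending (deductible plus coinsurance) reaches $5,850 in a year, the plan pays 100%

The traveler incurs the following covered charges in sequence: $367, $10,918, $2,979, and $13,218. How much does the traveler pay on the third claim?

#1 ($367): entire amount goes to the deductible. Traveler pays $367; OOP now $367.
#2 ($10,918): deductible takes $1,408, $9,510 remains; coinsurance $9,510 × 20% = $1,902. Cost to traveler: $3,310. OOP to date $3,677.
#3 ($2,979): 20% coinsurance on $2,979 = $595.80. Traveler pays $595.80; OOP now $4,272.80.

$595.80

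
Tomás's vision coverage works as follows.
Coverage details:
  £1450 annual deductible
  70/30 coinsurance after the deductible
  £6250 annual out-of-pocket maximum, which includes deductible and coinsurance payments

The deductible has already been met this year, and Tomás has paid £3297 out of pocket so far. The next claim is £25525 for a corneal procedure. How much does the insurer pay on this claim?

£22572

With the deductible met, the entire £25525 is subject to coinsurance.
Coinsurance: £25525 × 30% = £7657.50.
Adding £7657.50 to the £3297 already spent would give £10954.50, which exceeds the £6250 cap; the member pays just £6250 − £3297 = £2953.
The plan picks up £25525 − £2953 = £22572.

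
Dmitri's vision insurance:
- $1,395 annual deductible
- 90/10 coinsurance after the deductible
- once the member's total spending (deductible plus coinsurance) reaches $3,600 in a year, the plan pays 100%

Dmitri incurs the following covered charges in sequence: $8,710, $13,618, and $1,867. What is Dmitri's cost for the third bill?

Claim 1 ($8,710): $1,395 finishes the deductible; $7,315 goes to coinsurance; coinsurance $7,315 × 10% = $731.50. Cost to member: $2,126.50. OOP to date $2,126.50.
Claim 2 ($13,618): deductible already satisfied, so member's share is 10% × $13,618 = $1,361.80. Cost to member: $1,361.80. OOP to date $3,488.30.
Claim 3 ($1,867): deductible met; 10% of $1,867 = $186.70. Adding that to $3,488.30 gives $3,675, past the $3,600 cap; member pays only $3,600 − $3,488.30 = $111.70.

$111.70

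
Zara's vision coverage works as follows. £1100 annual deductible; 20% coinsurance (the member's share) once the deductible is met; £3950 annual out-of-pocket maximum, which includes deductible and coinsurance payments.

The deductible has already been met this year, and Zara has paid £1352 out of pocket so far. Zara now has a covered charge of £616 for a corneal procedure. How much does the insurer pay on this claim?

£492.80

The deductible is already satisfied, so the full bill goes to coinsurance.
20% of £616 = £123.20 falls to the member.
Cumulative spending £1352 + £123.20 = £1475.20 stays under the £3950 maximum.
Insurer pays the balance: £616 − £123.20 = £492.80.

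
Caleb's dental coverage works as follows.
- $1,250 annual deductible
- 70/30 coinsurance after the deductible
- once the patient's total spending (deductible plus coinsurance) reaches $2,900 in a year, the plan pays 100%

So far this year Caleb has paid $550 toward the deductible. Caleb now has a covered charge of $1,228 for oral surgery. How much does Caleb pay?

Deductible still to meet: $1,250 − $550 = $700.
That leaves $1,228 − $700 = $528 for coinsurance.
Patient's 30% share of $528 is $158.40.
So the patient owes $700 + $158.40 = $858.40 before any cap.
Year-to-date out-of-pocket becomes $550 + $858.40 = $1,408.40, still under the $2,900 maximum, so no cap applies.

$858.40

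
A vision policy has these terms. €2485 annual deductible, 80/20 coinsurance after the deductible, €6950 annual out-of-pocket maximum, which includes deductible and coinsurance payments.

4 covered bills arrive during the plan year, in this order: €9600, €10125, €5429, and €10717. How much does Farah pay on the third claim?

€1017

#1 (€9600): deductible takes €2485, €7115 remains; member's 20% is €1423. Member owes €3908 (running OOP €3908).
#2 (€10125): deductible met; 20% of €10125 = €2025. Member pays €2025; OOP now €5933.
#3 (€5429): deductible met; 20% of €5429 = €1085.80. OOP would hit €7018.80 > €6950, so the cap limits the member to €6950 − €5933 = €1017.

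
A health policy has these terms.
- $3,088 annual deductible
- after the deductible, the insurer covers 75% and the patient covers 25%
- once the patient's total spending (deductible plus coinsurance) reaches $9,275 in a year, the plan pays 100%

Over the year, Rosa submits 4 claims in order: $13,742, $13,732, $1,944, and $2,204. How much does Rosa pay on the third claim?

$90.50

#1 ($13,742): $3,088 finishes the deductible; $10,654 goes to coinsurance; coinsurance $10,654 × 25% = $2,663.50. Cost to patient: $5,751.50. OOP to date $5,751.50.
#2 ($13,732): deductible already satisfied, so patient's share is 25% × $13,732 = $3,433. Cost to patient: $3,433. OOP to date $9,184.50.
#3 ($1,944): deductible met; 25% of $1,944 = $486. Adding that to $9,184.50 gives $9,670.50, past the $9,275 cap; patient pays only $9,275 − $9,184.50 = $90.50.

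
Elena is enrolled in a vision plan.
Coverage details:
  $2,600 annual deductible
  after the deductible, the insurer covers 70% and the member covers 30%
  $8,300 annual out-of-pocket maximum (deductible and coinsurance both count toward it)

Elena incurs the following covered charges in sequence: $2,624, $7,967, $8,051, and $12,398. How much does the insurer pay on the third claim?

$5,635.70

Bill 1, $2,624: $2,600 to deductible, leaving $24; member's 30% is $7.20. Member owes $2,607.20 (running OOP $2,607.20). Insurer: $2,624 − $2,607.20 = $16.80.
Bill 2, $7,967: 30% coinsurance on $7,967 = $2,390.10. Member owes $2,390.10 (running OOP $4,997.30). Insurer: $7,967 − $2,390.10 = $5,576.90.
Bill 3, $8,051: deductible met; 30% of $8,051 = $2,415.30. Member pays $2,415.30; OOP now $7,412.60. Insurer: $8,051 − $2,415.30 = $5,635.70.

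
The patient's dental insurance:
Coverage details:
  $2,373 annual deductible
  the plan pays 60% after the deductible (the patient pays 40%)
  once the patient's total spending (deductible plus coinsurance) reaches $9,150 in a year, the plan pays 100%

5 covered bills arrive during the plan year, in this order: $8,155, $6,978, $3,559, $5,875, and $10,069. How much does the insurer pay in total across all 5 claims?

Bill 1, $8,155: $2,373 to deductible, leaving $5,782; coinsurance $5,782 × 40% = $2,312.80. Patient pays $4,685.80; OOP now $4,685.80. Insurer: $8,155 − $4,685.80 = $3,469.20.
Bill 2, $6,978: deductible met; 40% of $6,978 = $2,791.20. Patient owes $2,791.20 (running OOP $7,477). Insurer: $6,978 − $2,791.20 = $4,186.80.
Bill 3, $3,559: deductible met; 40% of $3,559 = $1,423.60. Patient owes $1,423.60 (running OOP $8,900.60). Plan pays $3,559 − $1,423.60 = $2,135.40.
Bill 4, $5,875: 40% coinsurance on $5,875 = $2,350. Adding that to $8,900.60 gives $11,250.60, past the $9,150 cap; patient pays only $9,150 − $8,900.60 = $249.40. Plan pays $5,875 − $249.40 = $5,625.60.
Bill 5, $10,069: 40% coinsurance on $10,069 = $4,027.60. OOP would hit $13,177.60 > $9,150, so the cap limits the patient to $9,150 − $9,150 = $0. Insurer: $10,069 − $0 = $10,069.
Insurer total: $3,469.20 + $4,186.80 + $2,135.40 + $5,625.60 + $10,069 = $25,486.

$25,486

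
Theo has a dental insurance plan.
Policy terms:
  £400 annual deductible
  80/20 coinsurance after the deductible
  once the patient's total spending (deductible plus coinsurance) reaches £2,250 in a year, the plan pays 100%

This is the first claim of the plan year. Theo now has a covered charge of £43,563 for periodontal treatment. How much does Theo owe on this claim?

Deductible not yet touched, so the first £400 of the bill goes to the deductible.
After the £400 deductible portion, £43,563 − £400 = £43,163 is subject to coinsurance.
20% of £43,163 = £8,632.60 falls to the patient.
Patient responsibility before any cap: £400 + £8,632.60 = £9,032.60.
Year-to-date out-of-pocket would reach £0 + £9,032.60 = £9,032.60, above the £2,250 maximum, so the patient pays only £2,250 − £0 = £2,250.

£2,250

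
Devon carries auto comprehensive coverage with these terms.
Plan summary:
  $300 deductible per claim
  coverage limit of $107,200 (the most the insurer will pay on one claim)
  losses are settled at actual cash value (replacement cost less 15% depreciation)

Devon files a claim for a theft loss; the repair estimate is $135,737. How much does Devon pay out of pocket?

$28,537

Actual cash value after 15% depreciation: $135,737 × 85% = $115,376.45.
After the deductible, $115,376.45 − $300 = $115,076.45 remains.
Since $115,076.45 > $107,200, the payout is capped at $107,200.
The policyholder bears the rest of the original loss: $135,737 − $107,200 = $28,537.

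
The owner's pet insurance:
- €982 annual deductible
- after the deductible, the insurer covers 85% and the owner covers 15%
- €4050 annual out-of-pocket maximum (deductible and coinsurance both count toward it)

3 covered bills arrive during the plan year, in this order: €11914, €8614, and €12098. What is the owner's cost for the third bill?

Claim 1 — €11914: €982 to deductible, leaving €10932; owner's 15% is €1639.80. Cost to owner: €2621.80. OOP to date €2621.80.
Claim 2 — €8614: deductible already satisfied, so owner's share is 15% × €8614 = €1292.10. Owner owes €1292.10 (running OOP €3913.90).
Claim 3 — €12098: 15% coinsurance on €12098 = €1814.70. That would push OOP to €5728.60, over the €4050 cap, so owner pays €4050 − €3913.90 = €136.10.

€136.10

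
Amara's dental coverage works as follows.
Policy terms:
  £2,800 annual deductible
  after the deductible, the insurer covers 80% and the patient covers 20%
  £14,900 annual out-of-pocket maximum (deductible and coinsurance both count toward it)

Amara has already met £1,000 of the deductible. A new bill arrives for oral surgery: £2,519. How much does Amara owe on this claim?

£1,943.80

Remaining deductible: £2,800 − £1,000 = £1,800.
The remaining £719 (= £2,519 − £1,800) moves to coinsurance.
Patient's 20% share of £719 is £143.80.
So the patient owes £1,800 + £143.80 = £1,943.80 before any cap.
Total out-of-pocket so far would be £1,000 + £1,943.80 = £2,943.80, below the £14,900 cap — no reduction.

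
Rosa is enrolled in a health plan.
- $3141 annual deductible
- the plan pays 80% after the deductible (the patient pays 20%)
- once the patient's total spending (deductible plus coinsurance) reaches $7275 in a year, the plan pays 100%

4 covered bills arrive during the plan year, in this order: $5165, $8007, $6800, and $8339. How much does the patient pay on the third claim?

$1360

Claim 1 — $5165: deductible takes $3141, $2024 remains; patient's 20% is $404.80. Patient owes $3545.80 (running OOP $3545.80).
Claim 2 — $8007: deductible met; 20% of $8007 = $1601.40. Patient pays $1601.40; OOP now $5147.20.
Claim 3 — $6800: deductible already satisfied, so patient's share is 20% × $6800 = $1360. Patient owes $1360 (running OOP $6507.20).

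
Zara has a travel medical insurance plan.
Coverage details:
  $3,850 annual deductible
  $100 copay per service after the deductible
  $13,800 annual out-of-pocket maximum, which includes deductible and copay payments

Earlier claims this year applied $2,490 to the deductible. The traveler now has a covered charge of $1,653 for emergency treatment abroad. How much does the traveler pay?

$1,460

$2,490 of the $3,850 deductible is already met, leaving $1,360.
That leaves $1,653 − $1,360 = $293 for the copay.
Copay on this service: $100.
So the traveler owes $1,360 + $100 = $1,460 before any cap.
Cumulative spending $2,490 + $1,460 = $3,950 stays under the $13,800 maximum.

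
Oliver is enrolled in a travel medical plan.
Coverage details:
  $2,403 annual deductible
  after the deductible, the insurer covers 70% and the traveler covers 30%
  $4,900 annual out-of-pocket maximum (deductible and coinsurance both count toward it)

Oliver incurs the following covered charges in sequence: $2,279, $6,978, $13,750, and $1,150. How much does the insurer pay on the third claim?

$13,309.20

Bill 1, $2,279: fully absorbed by the deductible. Traveler pays $2,279; OOP now $2,279. Plan pays $2,279 − $2,279 = $0.
Bill 2, $6,978: $124 finishes the deductible; $6,854 goes to coinsurance; traveler's 30% is $2,056.20. Cost to traveler: $2,180.20. OOP to date $4,459.20. Plan pays $6,978 − $2,180.20 = $4,797.80.
Bill 3, $13,750: deductible met; 30% of $13,750 = $4,125. OOP would hit $8,584.20 > $4,900, so the cap limits the traveler to $4,900 − $4,459.20 = $440.80. Plan pays $13,750 − $440.80 = $13,309.20.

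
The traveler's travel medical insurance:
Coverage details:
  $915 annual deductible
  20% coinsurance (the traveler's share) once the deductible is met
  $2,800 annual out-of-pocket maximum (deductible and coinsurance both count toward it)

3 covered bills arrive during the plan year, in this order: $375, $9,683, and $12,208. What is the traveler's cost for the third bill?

$56.40

Bill 1, $375: entire amount goes to the deductible. Cost to traveler: $375. OOP to date $375.
Bill 2, $9,683: $540 to deductible, leaving $9,143; 20% of $9,143 = $1,828.60. Traveler pays $2,368.60; OOP now $2,743.60.
Bill 3, $12,208: deductible already satisfied, so traveler's share is 20% × $12,208 = $2,441.60. OOP would hit $5,185.20 > $2,800, so the cap limits the traveler to $2,800 − $2,743.60 = $56.40.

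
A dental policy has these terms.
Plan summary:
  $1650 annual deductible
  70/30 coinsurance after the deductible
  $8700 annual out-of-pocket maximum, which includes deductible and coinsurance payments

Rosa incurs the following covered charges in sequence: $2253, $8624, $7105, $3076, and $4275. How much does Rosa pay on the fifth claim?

$1227.60

#1 ($2253): $1650 to deductible, leaving $603; patient's 30% is $180.90. Patient pays $1830.90; OOP now $1830.90.
#2 ($8624): 30% coinsurance on $8624 = $2587.20. Patient owes $2587.20 (running OOP $4418.10).
#3 ($7105): 30% coinsurance on $7105 = $2131.50. Patient pays $2131.50; OOP now $6549.60.
#4 ($3076): 30% coinsurance on $3076 = $922.80. Patient owes $922.80 (running OOP $7472.40).
#5 ($4275): 30% coinsurance on $4275 = $1282.50. OOP would hit $8754.90 > $8700, so the cap limits the patient to $8700 − $7472.40 = $1227.60.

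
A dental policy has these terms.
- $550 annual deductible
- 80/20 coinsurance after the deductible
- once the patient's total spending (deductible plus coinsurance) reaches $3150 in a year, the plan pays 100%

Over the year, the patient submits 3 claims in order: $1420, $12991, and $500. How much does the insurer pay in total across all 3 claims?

$11761

#1 ($1420): deductible takes $550, $870 remains; patient's 20% is $174. Patient pays $724; OOP now $724. Plan pays $1420 − $724 = $696.
#2 ($12991): deductible met; 20% of $12991 = $2598.20. That would push OOP to $3322.20, over the $3150 cap, so patient pays $3150 − $724 = $2426. Insurer: $12991 − $2426 = $10565.
#3 ($500): deductible already satisfied, so patient's share is 20% × $500 = $100. That would push OOP to $3250, over the $3150 cap, so patient pays $3150 − $3150 = $0. Insurer: $500 − $0 = $500.
Insurer total: $696 + $10565 + $500 = $11761.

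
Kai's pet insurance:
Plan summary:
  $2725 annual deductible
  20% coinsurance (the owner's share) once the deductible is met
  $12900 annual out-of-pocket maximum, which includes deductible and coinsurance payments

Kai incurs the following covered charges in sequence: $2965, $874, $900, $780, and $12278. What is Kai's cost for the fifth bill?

#1 ($2965): $2725 to deductible, leaving $240; 20% of $240 = $48. Owner pays $2773; OOP now $2773.
#2 ($874): deductible met; 20% of $874 = $174.80. Cost to owner: $174.80. OOP to date $2947.80.
#3 ($900): deductible met; 20% of $900 = $180. Owner pays $180; OOP now $3127.80.
#4 ($780): deductible already satisfied, so owner's share is 20% × $780 = $156. Owner owes $156 (running OOP $3283.80).
#5 ($12278): deductible met; 20% of $12278 = $2455.60. Owner owes $2455.60 (running OOP $5739.40).

$2455.60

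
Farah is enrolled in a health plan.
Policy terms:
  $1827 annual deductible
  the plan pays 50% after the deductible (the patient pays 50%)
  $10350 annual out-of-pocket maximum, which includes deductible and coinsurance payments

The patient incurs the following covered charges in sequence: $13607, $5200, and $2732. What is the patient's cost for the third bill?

$33

Claim 1 — $13607: deductible takes $1827, $11780 remains; coinsurance $11780 × 50% = $5890. Cost to patient: $7717. OOP to date $7717.
Claim 2 — $5200: deductible met; 50% of $5200 = $2600. Patient pays $2600; OOP now $10317.
Claim 3 — $2732: 50% coinsurance on $2732 = $1366. Adding that to $10317 gives $11683, past the $10350 cap; patient pays only $10350 − $10317 = $33.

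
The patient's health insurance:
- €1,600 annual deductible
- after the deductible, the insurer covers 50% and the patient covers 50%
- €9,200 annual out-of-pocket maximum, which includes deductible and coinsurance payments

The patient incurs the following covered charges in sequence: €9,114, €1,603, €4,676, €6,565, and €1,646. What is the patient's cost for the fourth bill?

€703.50

Claim 1 — €9,114: deductible takes €1,600, €7,514 remains; coinsurance €7,514 × 50% = €3,757. Patient owes €5,357 (running OOP €5,357).
Claim 2 — €1,603: deductible already satisfied, so patient's share is 50% × €1,603 = €801.50. Cost to patient: €801.50. OOP to date €6,158.50.
Claim 3 — €4,676: deductible already satisfied, so patient's share is 50% × €4,676 = €2,338. Cost to patient: €2,338. OOP to date €8,496.50.
Claim 4 — €6,565: deductible already satisfied, so patient's share is 50% × €6,565 = €3,282.50. OOP would hit €11,779 > €9,200, so the cap limits the patient to €9,200 − €8,496.50 = €703.50.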